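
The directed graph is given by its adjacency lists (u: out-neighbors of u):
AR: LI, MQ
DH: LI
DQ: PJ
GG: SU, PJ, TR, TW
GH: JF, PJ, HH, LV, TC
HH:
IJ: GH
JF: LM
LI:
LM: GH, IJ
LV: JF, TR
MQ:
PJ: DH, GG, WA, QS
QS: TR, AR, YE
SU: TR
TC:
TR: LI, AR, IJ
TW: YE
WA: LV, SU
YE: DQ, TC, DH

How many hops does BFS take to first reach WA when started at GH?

Level 0: GH
Level 1: HH, JF, LV, PJ, TC
Level 2: DH, GG, LM, QS, TR, WA
Level 3: AR, IJ, LI, SU, TW, YE
Level 4: DQ, MQ
WA first appears at level 2.

2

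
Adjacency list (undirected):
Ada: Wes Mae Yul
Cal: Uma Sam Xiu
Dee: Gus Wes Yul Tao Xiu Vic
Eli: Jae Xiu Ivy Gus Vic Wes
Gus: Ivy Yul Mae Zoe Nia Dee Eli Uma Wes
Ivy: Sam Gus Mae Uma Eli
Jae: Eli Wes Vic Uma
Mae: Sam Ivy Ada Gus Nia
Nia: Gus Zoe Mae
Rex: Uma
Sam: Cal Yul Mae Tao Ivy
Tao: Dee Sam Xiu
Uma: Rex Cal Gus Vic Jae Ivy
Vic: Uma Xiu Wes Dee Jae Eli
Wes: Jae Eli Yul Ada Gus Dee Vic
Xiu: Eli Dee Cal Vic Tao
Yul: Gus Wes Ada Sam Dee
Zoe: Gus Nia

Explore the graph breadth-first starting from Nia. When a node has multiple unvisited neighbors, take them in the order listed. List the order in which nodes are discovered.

Nia, Gus, Zoe, Mae, Ivy, Yul, Dee, Eli, Uma, Wes, Sam, Ada, Tao, Xiu, Vic, Jae, Rex, Cal

Visit Nia; enqueue Gus, Zoe, Mae → queue [Gus, Zoe, Mae]
Visit Gus; enqueue Ivy, Yul, Dee, Eli, Uma, Wes → queue [Zoe, Mae, Ivy, Yul, Dee, Eli, Uma, Wes]
Visit Zoe → queue [Mae, Ivy, Yul, Dee, Eli, Uma, Wes]
Visit Mae; enqueue Sam, Ada → queue [Ivy, Yul, Dee, Eli, Uma, Wes, Sam, Ada]
Visit Ivy → queue [Yul, Dee, Eli, Uma, Wes, Sam, Ada]
Visit Yul → queue [Dee, Eli, Uma, Wes, Sam, Ada]
Visit Dee; enqueue Tao, Xiu, Vic → queue [Eli, Uma, Wes, Sam, Ada, Tao, Xiu, Vic]
Visit Eli; enqueue Jae → queue [Uma, Wes, Sam, Ada, Tao, Xiu, Vic, Jae]
Visit Uma; enqueue Rex, Cal → queue [Wes, Sam, Ada, Tao, Xiu, Vic, Jae, Rex, Cal]
Visit Wes → queue [Sam, Ada, Tao, Xiu, Vic, Jae, Rex, Cal]
Visit Sam → queue [Ada, Tao, Xiu, Vic, Jae, Rex, Cal]
Visit Ada → queue [Tao, Xiu, Vic, Jae, Rex, Cal]
Visit Tao → queue [Xiu, Vic, Jae, Rex, Cal]
Visit Xiu → queue [Vic, Jae, Rex, Cal]
Visit Vic → queue [Jae, Rex, Cal]
Visit Jae → queue [Rex, Cal]
Visit Rex → queue [Cal]
Visit Cal → queue []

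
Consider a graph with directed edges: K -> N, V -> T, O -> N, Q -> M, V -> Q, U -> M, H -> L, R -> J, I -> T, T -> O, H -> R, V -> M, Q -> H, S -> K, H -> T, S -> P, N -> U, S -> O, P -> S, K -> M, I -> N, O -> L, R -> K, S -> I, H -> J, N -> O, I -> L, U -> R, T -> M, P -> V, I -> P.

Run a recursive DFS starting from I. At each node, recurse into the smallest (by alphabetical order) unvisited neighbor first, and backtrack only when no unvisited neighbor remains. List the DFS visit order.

Visit I
I → L
I → N
N → O
N → U
U → M
U → R
R → J
R → K
I → P
P → S
P → V
V → Q
Q → H
H → T

I → L → N → O → U → M → R → J → K → P → S → V → Q → H → T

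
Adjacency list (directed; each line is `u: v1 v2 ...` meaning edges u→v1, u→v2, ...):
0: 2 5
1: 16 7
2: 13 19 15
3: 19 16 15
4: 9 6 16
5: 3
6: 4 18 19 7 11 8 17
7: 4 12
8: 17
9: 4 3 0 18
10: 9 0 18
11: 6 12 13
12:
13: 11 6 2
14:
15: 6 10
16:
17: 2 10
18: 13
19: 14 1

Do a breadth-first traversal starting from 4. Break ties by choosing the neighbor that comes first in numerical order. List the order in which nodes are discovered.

4 6 9 16 7 8 11 17 18 19 0 3 12 13 2 10 1 14 5 15

Visit 4; enqueue 6, 9, 16 → queue [6, 9, 16]
Visit 6; enqueue 7, 8, 11, 17, 18, 19 → queue [9, 16, 7, 8, 11, 17, 18, 19]
Visit 9; enqueue 0, 3 → queue [16, 7, 8, 11, 17, 18, 19, 0, 3]
Visit 16 → queue [7, 8, 11, 17, 18, 19, 0, 3]
Visit 7; enqueue 12 → queue [8, 11, 17, 18, 19, 0, 3, 12]
Visit 8 → queue [11, 17, 18, 19, 0, 3, 12]
Visit 11; enqueue 13 → queue [17, 18, 19, 0, 3, 12, 13]
Visit 17; enqueue 2, 10 → queue [18, 19, 0, 3, 12, 13, 2, 10]
Visit 18 → queue [19, 0, 3, 12, 13, 2, 10]
Visit 19; enqueue 1, 14 → queue [0, 3, 12, 13, 2, 10, 1, 14]
Visit 0; enqueue 5 → queue [3, 12, 13, 2, 10, 1, 14, 5]
Visit 3; enqueue 15 → queue [12, 13, 2, 10, 1, 14, 5, 15]
Visit 12 → queue [13, 2, 10, 1, 14, 5, 15]
Visit 13 → queue [2, 10, 1, 14, 5, 15]
Visit 2 → queue [10, 1, 14, 5, 15]
Visit 10 → queue [1, 14, 5, 15]
Visit 1 → queue [14, 5, 15]
Visit 14 → queue [5, 15]
Visit 5 → queue [15]
Visit 15 → queue []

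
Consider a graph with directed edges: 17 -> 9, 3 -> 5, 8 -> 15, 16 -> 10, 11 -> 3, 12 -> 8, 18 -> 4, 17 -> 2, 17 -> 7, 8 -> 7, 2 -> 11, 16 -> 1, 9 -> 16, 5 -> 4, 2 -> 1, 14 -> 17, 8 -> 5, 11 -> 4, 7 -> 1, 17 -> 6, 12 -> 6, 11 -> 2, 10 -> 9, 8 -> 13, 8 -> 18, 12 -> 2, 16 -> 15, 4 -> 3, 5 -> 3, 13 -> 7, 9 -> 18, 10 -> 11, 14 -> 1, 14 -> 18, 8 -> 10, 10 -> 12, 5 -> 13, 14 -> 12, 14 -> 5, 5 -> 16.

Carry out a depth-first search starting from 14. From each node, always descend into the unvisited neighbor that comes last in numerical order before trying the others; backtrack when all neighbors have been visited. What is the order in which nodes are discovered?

14 18 4 3 5 16 15 10 12 8 13 7 1 6 2 11 9 17

Visit 14
14 → 18
18 → 4
4 → 3
3 → 5
5 → 16
16 → 15
16 → 10
10 → 12
12 → 8
8 → 13
13 → 7
7 → 1
12 → 6
12 → 2
2 → 11
10 → 9
14 → 17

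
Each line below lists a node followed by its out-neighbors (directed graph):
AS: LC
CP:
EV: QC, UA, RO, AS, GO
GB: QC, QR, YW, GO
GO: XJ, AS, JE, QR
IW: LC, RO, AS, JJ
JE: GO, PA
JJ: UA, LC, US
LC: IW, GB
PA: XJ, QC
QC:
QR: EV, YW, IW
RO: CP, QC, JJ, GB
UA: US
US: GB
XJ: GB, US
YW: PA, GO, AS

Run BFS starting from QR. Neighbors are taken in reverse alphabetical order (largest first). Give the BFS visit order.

Visit QR; enqueue YW, IW, EV → queue [YW, IW, EV]
Visit YW; enqueue PA, GO, AS → queue [IW, EV, PA, GO, AS]
Visit IW; enqueue RO, LC, JJ → queue [EV, PA, GO, AS, RO, LC, JJ]
Visit EV; enqueue UA, QC → queue [PA, GO, AS, RO, LC, JJ, UA, QC]
Visit PA; enqueue XJ → queue [GO, AS, RO, LC, JJ, UA, QC, XJ]
Visit GO; enqueue JE → queue [AS, RO, LC, JJ, UA, QC, XJ, JE]
Visit AS → queue [RO, LC, JJ, UA, QC, XJ, JE]
Visit RO; enqueue GB, CP → queue [LC, JJ, UA, QC, XJ, JE, GB, CP]
Visit LC → queue [JJ, UA, QC, XJ, JE, GB, CP]
Visit JJ; enqueue US → queue [UA, QC, XJ, JE, GB, CP, US]
Visit UA → queue [QC, XJ, JE, GB, CP, US]
Visit QC → queue [XJ, JE, GB, CP, US]
Visit XJ → queue [JE, GB, CP, US]
Visit JE → queue [GB, CP, US]
Visit GB → queue [CP, US]
Visit CP → queue [US]
Visit US → queue []

QR, YW, IW, EV, PA, GO, AS, RO, LC, JJ, UA, QC, XJ, JE, GB, CP, US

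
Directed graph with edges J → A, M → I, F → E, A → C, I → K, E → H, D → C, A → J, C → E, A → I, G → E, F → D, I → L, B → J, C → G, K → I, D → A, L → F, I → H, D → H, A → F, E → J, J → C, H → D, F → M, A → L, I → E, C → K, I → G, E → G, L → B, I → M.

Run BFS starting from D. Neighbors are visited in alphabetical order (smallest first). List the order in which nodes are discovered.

Visit D; enqueue A, C, H → queue [A, C, H]
Visit A; enqueue F, I, J, L → queue [C, H, F, I, J, L]
Visit C; enqueue E, G, K → queue [H, F, I, J, L, E, G, K]
Visit H → queue [F, I, J, L, E, G, K]
Visit F; enqueue M → queue [I, J, L, E, G, K, M]
Visit I → queue [J, L, E, G, K, M]
Visit J → queue [L, E, G, K, M]
Visit L; enqueue B → queue [E, G, K, M, B]
Visit E → queue [G, K, M, B]
Visit G → queue [K, M, B]
Visit K → queue [M, B]
Visit M → queue [B]
Visit B → queue []

D A C H F I J L E G K M B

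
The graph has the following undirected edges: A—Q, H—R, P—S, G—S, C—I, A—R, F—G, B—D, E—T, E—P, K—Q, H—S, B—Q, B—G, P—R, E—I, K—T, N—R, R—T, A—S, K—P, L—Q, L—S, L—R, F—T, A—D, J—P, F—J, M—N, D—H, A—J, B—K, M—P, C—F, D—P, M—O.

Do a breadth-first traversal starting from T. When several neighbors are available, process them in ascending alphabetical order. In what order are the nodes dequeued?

Visit T; enqueue E, F, K, R → queue [E, F, K, R]
Visit E; enqueue I, P → queue [F, K, R, I, P]
Visit F; enqueue C, G, J → queue [K, R, I, P, C, G, J]
Visit K; enqueue B, Q → queue [R, I, P, C, G, J, B, Q]
Visit R; enqueue A, H, L, N → queue [I, P, C, G, J, B, Q, A, H, L, N]
Visit I → queue [P, C, G, J, B, Q, A, H, L, N]
Visit P; enqueue D, M, S → queue [C, G, J, B, Q, A, H, L, N, D, M, S]
Visit C → queue [G, J, B, Q, A, H, L, N, D, M, S]
Visit G → queue [J, B, Q, A, H, L, N, D, M, S]
Visit J → queue [B, Q, A, H, L, N, D, M, S]
Visit B → queue [Q, A, H, L, N, D, M, S]
Visit Q → queue [A, H, L, N, D, M, S]
Visit A → queue [H, L, N, D, M, S]
Visit H → queue [L, N, D, M, S]
Visit L → queue [N, D, M, S]
Visit N → queue [D, M, S]
Visit D → queue [M, S]
Visit M; enqueue O → queue [S, O]
Visit S → queue [O]
Visit O → queue []

T E F K R I P C G J B Q A H L N D M S O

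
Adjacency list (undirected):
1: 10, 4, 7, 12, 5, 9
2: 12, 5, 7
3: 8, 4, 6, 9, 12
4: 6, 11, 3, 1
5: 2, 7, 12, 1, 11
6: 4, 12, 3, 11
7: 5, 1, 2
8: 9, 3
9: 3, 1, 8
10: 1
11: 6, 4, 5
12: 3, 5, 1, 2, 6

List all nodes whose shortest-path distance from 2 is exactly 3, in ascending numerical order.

Level 0: 2
Level 1: 5, 7, 12
Level 2: 1, 3, 6, 11
Level 3: 4, 8, 9, 10

4, 8, 9, 10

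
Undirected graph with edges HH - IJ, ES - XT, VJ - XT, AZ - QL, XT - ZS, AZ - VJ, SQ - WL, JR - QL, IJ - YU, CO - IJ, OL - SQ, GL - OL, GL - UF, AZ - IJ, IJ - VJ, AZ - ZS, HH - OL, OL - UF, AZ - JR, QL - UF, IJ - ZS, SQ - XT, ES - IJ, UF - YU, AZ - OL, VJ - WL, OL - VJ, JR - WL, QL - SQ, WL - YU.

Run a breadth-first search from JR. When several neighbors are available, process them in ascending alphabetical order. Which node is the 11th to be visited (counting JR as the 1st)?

YU

Visit JR; enqueue AZ, QL, WL → queue [AZ, QL, WL]
Visit AZ; enqueue IJ, OL, VJ, ZS → queue [QL, WL, IJ, OL, VJ, ZS]
Visit QL; enqueue SQ, UF → queue [WL, IJ, OL, VJ, ZS, SQ, UF]
Visit WL; enqueue YU → queue [IJ, OL, VJ, ZS, SQ, UF, YU]
Visit IJ; enqueue CO, ES, HH → queue [OL, VJ, ZS, SQ, UF, YU, CO, ES, HH]
Visit OL; enqueue GL → queue [VJ, ZS, SQ, UF, YU, CO, ES, HH, GL]
Visit VJ; enqueue XT → queue [ZS, SQ, UF, YU, CO, ES, HH, GL, XT]
Visit ZS → queue [SQ, UF, YU, CO, ES, HH, GL, XT]
Visit SQ → queue [UF, YU, CO, ES, HH, GL, XT]
Visit UF → queue [YU, CO, ES, HH, GL, XT]
Visit YU → queue [CO, ES, HH, GL, XT]
Visit CO → queue [ES, HH, GL, XT]
Visit ES → queue [HH, GL, XT]
Visit HH → queue [GL, XT]
Visit GL → queue [XT]
Visit XT → queue []

Visit order: JR, AZ, QL, WL, IJ, OL, VJ, ZS, SQ, UF, YU, CO, ES, HH, GL, XT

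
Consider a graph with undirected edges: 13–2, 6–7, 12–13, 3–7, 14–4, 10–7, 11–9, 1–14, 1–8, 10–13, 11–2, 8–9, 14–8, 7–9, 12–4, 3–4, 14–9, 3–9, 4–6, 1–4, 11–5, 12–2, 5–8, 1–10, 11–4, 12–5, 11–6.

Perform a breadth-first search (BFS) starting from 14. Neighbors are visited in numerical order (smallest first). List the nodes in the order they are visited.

Visit 14; enqueue 1, 4, 8, 9 → queue [1, 4, 8, 9]
Visit 1; enqueue 10 → queue [4, 8, 9, 10]
Visit 4; enqueue 3, 6, 11, 12 → queue [8, 9, 10, 3, 6, 11, 12]
Visit 8; enqueue 5 → queue [9, 10, 3, 6, 11, 12, 5]
Visit 9; enqueue 7 → queue [10, 3, 6, 11, 12, 5, 7]
Visit 10; enqueue 13 → queue [3, 6, 11, 12, 5, 7, 13]
Visit 3 → queue [6, 11, 12, 5, 7, 13]
Visit 6 → queue [11, 12, 5, 7, 13]
Visit 11; enqueue 2 → queue [12, 5, 7, 13, 2]
Visit 12 → queue [5, 7, 13, 2]
Visit 5 → queue [7, 13, 2]
Visit 7 → queue [13, 2]
Visit 13 → queue [2]
Visit 2 → queue []

14 1 4 8 9 10 3 6 11 12 5 7 13 2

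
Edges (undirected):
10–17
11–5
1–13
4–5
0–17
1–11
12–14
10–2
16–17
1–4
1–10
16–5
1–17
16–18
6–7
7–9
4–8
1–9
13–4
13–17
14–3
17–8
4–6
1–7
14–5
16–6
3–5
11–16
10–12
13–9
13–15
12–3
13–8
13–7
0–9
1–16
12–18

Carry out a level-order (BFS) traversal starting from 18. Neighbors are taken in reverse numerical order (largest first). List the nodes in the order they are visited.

18 → 16 → 12 → 17 → 11 → 6 → 5 → 1 → 14 → 10 → 3 → 13 → 8 → 0 → 7 → 4 → 9 → 2 → 15

Visit 18; enqueue 16, 12 → queue [16, 12]
Visit 16; enqueue 17, 11, 6, 5, 1 → queue [12, 17, 11, 6, 5, 1]
Visit 12; enqueue 14, 10, 3 → queue [17, 11, 6, 5, 1, 14, 10, 3]
Visit 17; enqueue 13, 8, 0 → queue [11, 6, 5, 1, 14, 10, 3, 13, 8, 0]
Visit 11 → queue [6, 5, 1, 14, 10, 3, 13, 8, 0]
Visit 6; enqueue 7, 4 → queue [5, 1, 14, 10, 3, 13, 8, 0, 7, 4]
Visit 5 → queue [1, 14, 10, 3, 13, 8, 0, 7, 4]
Visit 1; enqueue 9 → queue [14, 10, 3, 13, 8, 0, 7, 4, 9]
Visit 14 → queue [10, 3, 13, 8, 0, 7, 4, 9]
Visit 10; enqueue 2 → queue [3, 13, 8, 0, 7, 4, 9, 2]
Visit 3 → queue [13, 8, 0, 7, 4, 9, 2]
Visit 13; enqueue 15 → queue [8, 0, 7, 4, 9, 2, 15]
Visit 8 → queue [0, 7, 4, 9, 2, 15]
Visit 0 → queue [7, 4, 9, 2, 15]
Visit 7 → queue [4, 9, 2, 15]
Visit 4 → queue [9, 2, 15]
Visit 9 → queue [2, 15]
Visit 2 → queue [15]
Visit 15 → queue []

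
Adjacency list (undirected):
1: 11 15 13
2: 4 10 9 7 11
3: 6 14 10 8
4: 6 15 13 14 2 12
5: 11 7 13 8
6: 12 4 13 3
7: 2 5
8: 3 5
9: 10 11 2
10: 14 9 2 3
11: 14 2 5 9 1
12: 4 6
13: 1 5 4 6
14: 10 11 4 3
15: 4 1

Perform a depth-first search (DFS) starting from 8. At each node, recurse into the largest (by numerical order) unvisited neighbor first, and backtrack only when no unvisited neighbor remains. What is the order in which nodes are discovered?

8 → 5 → 13 → 6 → 12 → 4 → 15 → 1 → 11 → 14 → 10 → 9 → 2 → 7 → 3

Visit 8
8 → 5
5 → 13
13 → 6
6 → 12
12 → 4
4 → 15
15 → 1
1 → 11
11 → 14
14 → 10
10 → 9
9 → 2
2 → 7
10 → 3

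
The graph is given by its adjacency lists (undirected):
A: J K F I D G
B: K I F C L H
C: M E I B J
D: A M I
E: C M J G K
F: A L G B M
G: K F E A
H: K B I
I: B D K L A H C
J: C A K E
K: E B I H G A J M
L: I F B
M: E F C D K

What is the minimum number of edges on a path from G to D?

Level 0: G
Level 1: A, E, F, K
Level 2: B, C, D, H, I, J, L, M
D first appears at level 2.

2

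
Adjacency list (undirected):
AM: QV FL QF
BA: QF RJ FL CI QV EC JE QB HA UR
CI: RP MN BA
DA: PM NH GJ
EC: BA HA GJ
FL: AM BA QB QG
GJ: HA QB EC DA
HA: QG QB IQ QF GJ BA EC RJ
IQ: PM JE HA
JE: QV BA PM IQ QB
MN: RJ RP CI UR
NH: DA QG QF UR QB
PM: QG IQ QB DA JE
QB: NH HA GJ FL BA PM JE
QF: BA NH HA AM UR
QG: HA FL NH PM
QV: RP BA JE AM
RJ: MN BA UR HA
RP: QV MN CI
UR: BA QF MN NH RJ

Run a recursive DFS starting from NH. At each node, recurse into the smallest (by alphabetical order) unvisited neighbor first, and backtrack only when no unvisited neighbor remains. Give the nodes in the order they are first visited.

NH, DA, GJ, EC, BA, CI, MN, RJ, HA, IQ, JE, PM, QB, FL, AM, QF, UR, QV, RP, QG

Visit NH
NH → DA
DA → GJ
GJ → EC
EC → BA
BA → CI
CI → MN
MN → RJ
RJ → HA
HA → IQ
IQ → JE
JE → PM
PM → QB
QB → FL
FL → AM
AM → QF
QF → UR
AM → QV
QV → RP
FL → QG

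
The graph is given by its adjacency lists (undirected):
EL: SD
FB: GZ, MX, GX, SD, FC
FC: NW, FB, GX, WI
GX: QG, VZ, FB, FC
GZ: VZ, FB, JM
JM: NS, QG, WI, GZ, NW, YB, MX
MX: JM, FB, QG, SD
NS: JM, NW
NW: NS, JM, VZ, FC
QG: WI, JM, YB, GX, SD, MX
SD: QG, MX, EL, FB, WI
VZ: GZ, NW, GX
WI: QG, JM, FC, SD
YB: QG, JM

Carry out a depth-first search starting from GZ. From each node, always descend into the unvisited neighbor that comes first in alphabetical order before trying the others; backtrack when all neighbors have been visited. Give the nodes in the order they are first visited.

Visit GZ
GZ → FB
FB → FC
FC → GX
GX → QG
QG → JM
JM → MX
MX → SD
SD → EL
SD → WI
JM → NS
NS → NW
NW → VZ
JM → YB

GZ, FB, FC, GX, QG, JM, MX, SD, EL, WI, NS, NW, VZ, YB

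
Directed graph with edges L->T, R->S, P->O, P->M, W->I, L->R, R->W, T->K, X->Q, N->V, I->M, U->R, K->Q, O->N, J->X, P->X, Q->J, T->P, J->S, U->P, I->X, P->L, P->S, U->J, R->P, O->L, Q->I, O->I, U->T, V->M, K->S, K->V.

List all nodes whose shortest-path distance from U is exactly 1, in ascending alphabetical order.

Level 0: U
Level 1: J, P, R, T
Level 2: K, L, M, O, S, W, X
Level 3: I, N, Q, V

J, P, R, T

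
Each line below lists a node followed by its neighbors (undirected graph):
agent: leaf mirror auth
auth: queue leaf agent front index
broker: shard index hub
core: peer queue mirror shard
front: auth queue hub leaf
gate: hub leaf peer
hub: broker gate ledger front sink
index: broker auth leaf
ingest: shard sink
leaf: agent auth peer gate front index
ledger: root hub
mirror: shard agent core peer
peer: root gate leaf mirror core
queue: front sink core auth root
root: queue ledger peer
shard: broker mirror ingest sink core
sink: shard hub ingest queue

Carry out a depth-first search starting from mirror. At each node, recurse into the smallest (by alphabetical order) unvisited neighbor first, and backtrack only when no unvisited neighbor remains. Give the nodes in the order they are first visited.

mirror, agent, auth, front, hub, broker, index, leaf, gate, peer, core, queue, root, ledger, sink, ingest, shard

Visit mirror
mirror → agent
agent → auth
auth → front
front → hub
hub → broker
broker → index
index → leaf
leaf → gate
gate → peer
peer → core
core → queue
queue → root
root → ledger
queue → sink
sink → ingest
ingest → shard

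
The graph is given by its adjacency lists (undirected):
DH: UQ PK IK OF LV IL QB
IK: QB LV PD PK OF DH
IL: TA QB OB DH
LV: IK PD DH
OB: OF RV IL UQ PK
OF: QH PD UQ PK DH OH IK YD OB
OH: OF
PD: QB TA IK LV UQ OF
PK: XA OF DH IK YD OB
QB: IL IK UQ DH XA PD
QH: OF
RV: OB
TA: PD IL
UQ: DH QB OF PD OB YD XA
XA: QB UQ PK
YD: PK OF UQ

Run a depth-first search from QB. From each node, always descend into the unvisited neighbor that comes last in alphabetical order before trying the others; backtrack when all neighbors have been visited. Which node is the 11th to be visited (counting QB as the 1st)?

Visit QB
QB → XA
XA → UQ
UQ → YD
YD → PK
PK → OF
OF → QH
OF → PD
PD → TA
TA → IL
IL → OB
OB → RV
IL → DH
DH → LV
LV → IK
OF → OH

Visit order: QB, XA, UQ, YD, PK, OF, QH, PD, TA, IL, OB, RV, DH, LV, IK, OH

OB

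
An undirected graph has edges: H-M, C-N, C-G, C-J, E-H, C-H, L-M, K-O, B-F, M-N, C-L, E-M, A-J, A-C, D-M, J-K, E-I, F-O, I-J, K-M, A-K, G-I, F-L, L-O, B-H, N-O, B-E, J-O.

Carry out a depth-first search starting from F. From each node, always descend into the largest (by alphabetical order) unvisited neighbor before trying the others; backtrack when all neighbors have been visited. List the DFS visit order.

Visit F
F → O
O → N
N → M
M → L
L → C
C → J
J → K
K → A
J → I
I → G
I → E
E → H
H → B
M → D

F O N M L C J K A I G E H B D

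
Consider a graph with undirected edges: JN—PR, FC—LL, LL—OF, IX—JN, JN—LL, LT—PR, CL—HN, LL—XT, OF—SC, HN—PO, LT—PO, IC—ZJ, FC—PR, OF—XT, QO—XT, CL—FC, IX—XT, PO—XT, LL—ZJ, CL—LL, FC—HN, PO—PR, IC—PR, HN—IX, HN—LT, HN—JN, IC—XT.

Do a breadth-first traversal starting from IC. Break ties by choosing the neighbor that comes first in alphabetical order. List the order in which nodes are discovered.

IC, PR, XT, ZJ, FC, JN, LT, PO, IX, LL, OF, QO, CL, HN, SC

Visit IC; enqueue PR, XT, ZJ → queue [PR, XT, ZJ]
Visit PR; enqueue FC, JN, LT, PO → queue [XT, ZJ, FC, JN, LT, PO]
Visit XT; enqueue IX, LL, OF, QO → queue [ZJ, FC, JN, LT, PO, IX, LL, OF, QO]
Visit ZJ → queue [FC, JN, LT, PO, IX, LL, OF, QO]
Visit FC; enqueue CL, HN → queue [JN, LT, PO, IX, LL, OF, QO, CL, HN]
Visit JN → queue [LT, PO, IX, LL, OF, QO, CL, HN]
Visit LT → queue [PO, IX, LL, OF, QO, CL, HN]
Visit PO → queue [IX, LL, OF, QO, CL, HN]
Visit IX → queue [LL, OF, QO, CL, HN]
Visit LL → queue [OF, QO, CL, HN]
Visit OF; enqueue SC → queue [QO, CL, HN, SC]
Visit QO → queue [CL, HN, SC]
Visit CL → queue [HN, SC]
Visit HN → queue [SC]
Visit SC → queue []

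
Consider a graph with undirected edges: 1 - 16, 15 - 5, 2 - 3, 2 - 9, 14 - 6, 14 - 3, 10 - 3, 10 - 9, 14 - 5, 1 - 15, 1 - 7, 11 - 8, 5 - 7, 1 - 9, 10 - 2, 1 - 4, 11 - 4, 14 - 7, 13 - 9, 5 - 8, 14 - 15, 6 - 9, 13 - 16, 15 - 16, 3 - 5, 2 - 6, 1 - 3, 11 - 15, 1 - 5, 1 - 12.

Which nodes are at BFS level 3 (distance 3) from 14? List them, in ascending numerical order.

Level 0: 14
Level 1: 3, 5, 6, 7, 15
Level 2: 1, 2, 8, 9, 10, 11, 16
Level 3: 4, 12, 13

4, 12, 13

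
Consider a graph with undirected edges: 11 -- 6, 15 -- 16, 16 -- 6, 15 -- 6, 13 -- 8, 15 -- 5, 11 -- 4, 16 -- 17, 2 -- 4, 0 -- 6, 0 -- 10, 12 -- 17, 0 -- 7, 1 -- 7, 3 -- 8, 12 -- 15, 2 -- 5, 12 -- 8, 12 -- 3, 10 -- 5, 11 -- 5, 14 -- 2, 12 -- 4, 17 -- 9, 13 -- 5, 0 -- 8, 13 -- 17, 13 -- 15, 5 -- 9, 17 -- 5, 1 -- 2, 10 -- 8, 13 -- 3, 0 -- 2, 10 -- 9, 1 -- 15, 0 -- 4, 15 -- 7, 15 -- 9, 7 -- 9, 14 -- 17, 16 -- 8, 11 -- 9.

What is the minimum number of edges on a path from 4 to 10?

Level 0: 4
Level 1: 0, 2, 11, 12
Level 2: 1, 3, 5, 6, 7, 8, 9, 10, 14, 15, 17
Level 3: 13, 16
10 first appears at level 2.

2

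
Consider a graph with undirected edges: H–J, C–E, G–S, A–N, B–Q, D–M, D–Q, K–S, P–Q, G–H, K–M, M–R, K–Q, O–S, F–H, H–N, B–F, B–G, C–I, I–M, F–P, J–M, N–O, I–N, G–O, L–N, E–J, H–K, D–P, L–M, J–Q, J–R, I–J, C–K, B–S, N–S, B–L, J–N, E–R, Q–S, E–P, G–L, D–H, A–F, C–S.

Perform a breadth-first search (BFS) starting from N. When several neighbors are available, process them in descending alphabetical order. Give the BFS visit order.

Visit N; enqueue S, O, L, J, I, H, A → queue [S, O, L, J, I, H, A]
Visit S; enqueue Q, K, G, C, B → queue [O, L, J, I, H, A, Q, K, G, C, B]
Visit O → queue [L, J, I, H, A, Q, K, G, C, B]
Visit L; enqueue M → queue [J, I, H, A, Q, K, G, C, B, M]
Visit J; enqueue R, E → queue [I, H, A, Q, K, G, C, B, M, R, E]
Visit I → queue [H, A, Q, K, G, C, B, M, R, E]
Visit H; enqueue F, D → queue [A, Q, K, G, C, B, M, R, E, F, D]
Visit A → queue [Q, K, G, C, B, M, R, E, F, D]
Visit Q; enqueue P → queue [K, G, C, B, M, R, E, F, D, P]
Visit K → queue [G, C, B, M, R, E, F, D, P]
Visit G → queue [C, B, M, R, E, F, D, P]
Visit C → queue [B, M, R, E, F, D, P]
Visit B → queue [M, R, E, F, D, P]
Visit M → queue [R, E, F, D, P]
Visit R → queue [E, F, D, P]
Visit E → queue [F, D, P]
Visit F → queue [D, P]
Visit D → queue [P]
Visit P → queue []

N, S, O, L, J, I, H, A, Q, K, G, C, B, M, R, E, F, D, P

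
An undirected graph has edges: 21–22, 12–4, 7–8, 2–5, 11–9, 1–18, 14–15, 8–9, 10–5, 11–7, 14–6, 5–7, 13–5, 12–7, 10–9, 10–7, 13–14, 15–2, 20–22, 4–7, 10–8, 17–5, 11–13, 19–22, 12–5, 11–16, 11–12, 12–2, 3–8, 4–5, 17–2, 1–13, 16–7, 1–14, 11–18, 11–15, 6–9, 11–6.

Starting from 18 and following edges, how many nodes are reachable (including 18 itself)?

18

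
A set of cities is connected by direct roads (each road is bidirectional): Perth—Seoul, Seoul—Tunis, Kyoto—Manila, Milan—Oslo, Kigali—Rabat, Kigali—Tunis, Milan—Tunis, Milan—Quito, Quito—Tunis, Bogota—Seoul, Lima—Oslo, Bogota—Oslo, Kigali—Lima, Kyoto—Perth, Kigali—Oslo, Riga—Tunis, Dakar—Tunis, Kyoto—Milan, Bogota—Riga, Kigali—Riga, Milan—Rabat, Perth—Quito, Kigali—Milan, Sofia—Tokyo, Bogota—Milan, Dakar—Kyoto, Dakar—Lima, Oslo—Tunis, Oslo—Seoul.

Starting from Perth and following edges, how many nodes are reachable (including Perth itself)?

14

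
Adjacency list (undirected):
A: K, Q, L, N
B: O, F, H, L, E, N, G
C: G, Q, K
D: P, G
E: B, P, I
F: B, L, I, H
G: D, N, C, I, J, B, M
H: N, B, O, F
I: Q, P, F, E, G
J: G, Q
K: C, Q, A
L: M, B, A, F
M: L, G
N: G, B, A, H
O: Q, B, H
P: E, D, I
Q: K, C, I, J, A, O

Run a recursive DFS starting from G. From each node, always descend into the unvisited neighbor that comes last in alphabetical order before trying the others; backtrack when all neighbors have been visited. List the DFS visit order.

G N H O Q K C A L M F I P E B D J

Visit G
G → N
N → H
H → O
O → Q
Q → K
K → C
K → A
A → L
L → M
L → F
F → I
I → P
P → E
E → B
P → D
Q → J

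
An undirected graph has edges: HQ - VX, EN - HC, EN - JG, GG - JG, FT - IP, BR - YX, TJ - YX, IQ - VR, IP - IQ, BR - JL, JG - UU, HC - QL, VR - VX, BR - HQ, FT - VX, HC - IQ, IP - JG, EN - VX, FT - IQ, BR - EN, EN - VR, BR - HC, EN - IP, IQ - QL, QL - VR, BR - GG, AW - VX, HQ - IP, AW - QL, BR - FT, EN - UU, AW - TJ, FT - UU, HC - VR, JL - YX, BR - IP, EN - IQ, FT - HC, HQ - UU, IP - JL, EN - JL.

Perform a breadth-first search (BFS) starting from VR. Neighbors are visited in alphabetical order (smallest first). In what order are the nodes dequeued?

VR EN HC IQ QL VX BR IP JG JL UU FT AW HQ GG YX TJ

Visit VR; enqueue EN, HC, IQ, QL, VX → queue [EN, HC, IQ, QL, VX]
Visit EN; enqueue BR, IP, JG, JL, UU → queue [HC, IQ, QL, VX, BR, IP, JG, JL, UU]
Visit HC; enqueue FT → queue [IQ, QL, VX, BR, IP, JG, JL, UU, FT]
Visit IQ → queue [QL, VX, BR, IP, JG, JL, UU, FT]
Visit QL; enqueue AW → queue [VX, BR, IP, JG, JL, UU, FT, AW]
Visit VX; enqueue HQ → queue [BR, IP, JG, JL, UU, FT, AW, HQ]
Visit BR; enqueue GG, YX → queue [IP, JG, JL, UU, FT, AW, HQ, GG, YX]
Visit IP → queue [JG, JL, UU, FT, AW, HQ, GG, YX]
Visit JG → queue [JL, UU, FT, AW, HQ, GG, YX]
Visit JL → queue [UU, FT, AW, HQ, GG, YX]
Visit UU → queue [FT, AW, HQ, GG, YX]
Visit FT → queue [AW, HQ, GG, YX]
Visit AW; enqueue TJ → queue [HQ, GG, YX, TJ]
Visit HQ → queue [GG, YX, TJ]
Visit GG → queue [YX, TJ]
Visit YX → queue [TJ]
Visit TJ → queue []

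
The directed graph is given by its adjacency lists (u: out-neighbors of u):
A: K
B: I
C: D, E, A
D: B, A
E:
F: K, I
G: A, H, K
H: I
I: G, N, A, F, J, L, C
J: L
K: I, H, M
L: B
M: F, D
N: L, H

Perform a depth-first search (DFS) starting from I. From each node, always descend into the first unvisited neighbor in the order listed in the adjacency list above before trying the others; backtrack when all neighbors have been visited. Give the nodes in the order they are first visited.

I → G → A → K → H → M → F → D → B → N → L → J → C → E

Visit I
I → G
G → A
A → K
K → H
K → M
M → F
M → D
D → B
I → N
N → L
I → J
I → C
C → E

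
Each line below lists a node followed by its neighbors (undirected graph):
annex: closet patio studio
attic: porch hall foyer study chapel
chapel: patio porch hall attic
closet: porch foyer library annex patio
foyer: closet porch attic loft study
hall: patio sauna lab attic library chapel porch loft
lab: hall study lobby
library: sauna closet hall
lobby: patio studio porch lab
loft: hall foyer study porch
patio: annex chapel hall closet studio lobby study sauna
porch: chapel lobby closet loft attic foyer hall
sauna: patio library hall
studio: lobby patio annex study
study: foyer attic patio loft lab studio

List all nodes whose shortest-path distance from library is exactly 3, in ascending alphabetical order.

Level 0: library
Level 1: closet, hall, sauna
Level 2: annex, attic, chapel, foyer, lab, loft, patio, porch
Level 3: lobby, studio, study

lobby, studio, study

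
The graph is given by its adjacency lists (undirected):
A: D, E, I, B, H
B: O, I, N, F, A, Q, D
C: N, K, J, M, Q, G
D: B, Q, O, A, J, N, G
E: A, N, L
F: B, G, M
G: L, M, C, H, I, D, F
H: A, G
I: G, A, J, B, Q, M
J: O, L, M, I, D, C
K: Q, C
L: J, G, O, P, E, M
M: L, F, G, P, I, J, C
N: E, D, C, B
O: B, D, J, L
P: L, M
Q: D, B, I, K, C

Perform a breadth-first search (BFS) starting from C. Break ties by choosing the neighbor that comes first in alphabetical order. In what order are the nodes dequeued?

Visit C; enqueue G, J, K, M, N, Q → queue [G, J, K, M, N, Q]
Visit G; enqueue D, F, H, I, L → queue [J, K, M, N, Q, D, F, H, I, L]
Visit J; enqueue O → queue [K, M, N, Q, D, F, H, I, L, O]
Visit K → queue [M, N, Q, D, F, H, I, L, O]
Visit M; enqueue P → queue [N, Q, D, F, H, I, L, O, P]
Visit N; enqueue B, E → queue [Q, D, F, H, I, L, O, P, B, E]
Visit Q → queue [D, F, H, I, L, O, P, B, E]
Visit D; enqueue A → queue [F, H, I, L, O, P, B, E, A]
Visit F → queue [H, I, L, O, P, B, E, A]
Visit H → queue [I, L, O, P, B, E, A]
Visit I → queue [L, O, P, B, E, A]
Visit L → queue [O, P, B, E, A]
Visit O → queue [P, B, E, A]
Visit P → queue [B, E, A]
Visit B → queue [E, A]
Visit E → queue [A]
Visit A → queue []

C, G, J, K, M, N, Q, D, F, H, I, L, O, P, B, E, A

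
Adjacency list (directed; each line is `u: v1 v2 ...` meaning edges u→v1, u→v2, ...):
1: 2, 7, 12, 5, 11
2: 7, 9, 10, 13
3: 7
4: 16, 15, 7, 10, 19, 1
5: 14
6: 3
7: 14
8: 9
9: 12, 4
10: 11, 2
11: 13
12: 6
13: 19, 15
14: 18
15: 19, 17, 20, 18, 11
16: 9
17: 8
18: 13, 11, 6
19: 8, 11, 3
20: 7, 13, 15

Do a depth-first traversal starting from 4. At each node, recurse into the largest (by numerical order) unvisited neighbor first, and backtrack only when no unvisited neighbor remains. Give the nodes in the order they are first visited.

4 19 11 13 15 20 7 14 18 6 3 17 8 9 12 16 10 2 1 5

Visit 4
4 → 19
19 → 11
11 → 13
13 → 15
15 → 20
20 → 7
7 → 14
14 → 18
18 → 6
6 → 3
15 → 17
17 → 8
8 → 9
9 → 12
4 → 16
4 → 10
10 → 2
4 → 1
1 → 5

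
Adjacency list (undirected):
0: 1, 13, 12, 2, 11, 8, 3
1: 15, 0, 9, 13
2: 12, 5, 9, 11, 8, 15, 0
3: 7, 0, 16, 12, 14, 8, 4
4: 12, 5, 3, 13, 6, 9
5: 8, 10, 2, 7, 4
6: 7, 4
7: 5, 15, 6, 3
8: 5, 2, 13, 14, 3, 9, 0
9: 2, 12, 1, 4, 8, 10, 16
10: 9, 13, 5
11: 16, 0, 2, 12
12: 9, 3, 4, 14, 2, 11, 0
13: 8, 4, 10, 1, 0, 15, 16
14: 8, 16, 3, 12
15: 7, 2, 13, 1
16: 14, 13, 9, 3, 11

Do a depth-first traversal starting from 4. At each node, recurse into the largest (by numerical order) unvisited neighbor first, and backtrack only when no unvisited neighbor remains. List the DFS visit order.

4, 13, 16, 14, 12, 11, 2, 15, 7, 6, 5, 10, 9, 8, 3, 0, 1

Visit 4
4 → 13
13 → 16
16 → 14
14 → 12
12 → 11
11 → 2
2 → 15
15 → 7
7 → 6
7 → 5
5 → 10
10 → 9
9 → 8
8 → 3
3 → 0
0 → 1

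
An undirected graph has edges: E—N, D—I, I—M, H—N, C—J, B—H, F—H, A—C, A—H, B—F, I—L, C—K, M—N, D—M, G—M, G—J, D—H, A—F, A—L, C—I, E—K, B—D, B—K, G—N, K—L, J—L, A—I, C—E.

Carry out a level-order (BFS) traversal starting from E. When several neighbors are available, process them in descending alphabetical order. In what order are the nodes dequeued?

Visit E; enqueue N, K, C → queue [N, K, C]
Visit N; enqueue M, H, G → queue [K, C, M, H, G]
Visit K; enqueue L, B → queue [C, M, H, G, L, B]
Visit C; enqueue J, I, A → queue [M, H, G, L, B, J, I, A]
Visit M; enqueue D → queue [H, G, L, B, J, I, A, D]
Visit H; enqueue F → queue [G, L, B, J, I, A, D, F]
Visit G → queue [L, B, J, I, A, D, F]
Visit L → queue [B, J, I, A, D, F]
Visit B → queue [J, I, A, D, F]
Visit J → queue [I, A, D, F]
Visit I → queue [A, D, F]
Visit A → queue [D, F]
Visit D → queue [F]
Visit F → queue []

E, N, K, C, M, H, G, L, B, J, I, A, D, F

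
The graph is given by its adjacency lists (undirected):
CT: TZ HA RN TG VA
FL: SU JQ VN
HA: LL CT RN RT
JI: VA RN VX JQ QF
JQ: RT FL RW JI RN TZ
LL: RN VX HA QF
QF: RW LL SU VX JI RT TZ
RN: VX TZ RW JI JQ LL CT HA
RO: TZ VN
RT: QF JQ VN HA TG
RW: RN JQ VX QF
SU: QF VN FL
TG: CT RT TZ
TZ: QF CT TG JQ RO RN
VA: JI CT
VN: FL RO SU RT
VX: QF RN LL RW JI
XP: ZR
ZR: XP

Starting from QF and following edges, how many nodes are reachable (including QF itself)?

BFS from QF visits: QF, JI, LL, RT, RW, SU, TZ, VX, JQ, RN, VA, HA, TG, VN, FL, CT, RO
Reachable nodes: 17 of 19 total.

17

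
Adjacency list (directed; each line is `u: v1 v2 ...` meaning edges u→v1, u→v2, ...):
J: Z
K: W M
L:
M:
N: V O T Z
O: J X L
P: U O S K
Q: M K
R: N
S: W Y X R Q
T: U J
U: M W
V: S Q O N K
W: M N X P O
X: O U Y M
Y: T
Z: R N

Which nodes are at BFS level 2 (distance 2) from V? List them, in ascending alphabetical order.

Level 0: V
Level 1: K, N, O, Q, S
Level 2: J, L, M, R, T, W, X, Y, Z
Level 3: P, U

J, L, M, R, T, W, X, Y, Z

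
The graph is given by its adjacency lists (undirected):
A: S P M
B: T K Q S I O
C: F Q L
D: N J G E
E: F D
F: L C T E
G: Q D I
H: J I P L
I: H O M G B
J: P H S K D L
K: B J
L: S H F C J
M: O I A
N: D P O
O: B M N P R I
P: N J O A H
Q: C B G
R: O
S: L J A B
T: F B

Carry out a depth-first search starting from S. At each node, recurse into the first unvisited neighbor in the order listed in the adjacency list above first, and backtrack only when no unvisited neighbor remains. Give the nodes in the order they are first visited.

Visit S
S → L
L → H
H → J
J → P
P → N
N → D
D → G
G → Q
Q → C
C → F
F → T
T → B
B → K
B → I
I → O
O → M
M → A
O → R
F → E

S, L, H, J, P, N, D, G, Q, C, F, T, B, K, I, O, M, A, R, E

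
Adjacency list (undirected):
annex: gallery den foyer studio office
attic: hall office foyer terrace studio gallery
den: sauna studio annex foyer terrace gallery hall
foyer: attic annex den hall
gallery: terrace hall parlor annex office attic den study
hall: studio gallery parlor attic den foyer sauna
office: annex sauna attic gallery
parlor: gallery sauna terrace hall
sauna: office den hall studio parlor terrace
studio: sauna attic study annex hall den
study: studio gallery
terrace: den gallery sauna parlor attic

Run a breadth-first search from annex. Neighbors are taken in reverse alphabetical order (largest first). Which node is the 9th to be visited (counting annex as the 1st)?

Visit annex; enqueue studio, office, gallery, foyer, den → queue [studio, office, gallery, foyer, den]
Visit studio; enqueue study, sauna, hall, attic → queue [office, gallery, foyer, den, study, sauna, hall, attic]
Visit office → queue [gallery, foyer, den, study, sauna, hall, attic]
Visit gallery; enqueue terrace, parlor → queue [foyer, den, study, sauna, hall, attic, terrace, parlor]
Visit foyer → queue [den, study, sauna, hall, attic, terrace, parlor]
Visit den → queue [study, sauna, hall, attic, terrace, parlor]
Visit study → queue [sauna, hall, attic, terrace, parlor]
Visit sauna → queue [hall, attic, terrace, parlor]
Visit hall → queue [attic, terrace, parlor]
Visit attic → queue [terrace, parlor]
Visit terrace → queue [parlor]
Visit parlor → queue []

Visit order: annex, studio, office, gallery, foyer, den, study, sauna, hall, attic, terrace, parlor

hall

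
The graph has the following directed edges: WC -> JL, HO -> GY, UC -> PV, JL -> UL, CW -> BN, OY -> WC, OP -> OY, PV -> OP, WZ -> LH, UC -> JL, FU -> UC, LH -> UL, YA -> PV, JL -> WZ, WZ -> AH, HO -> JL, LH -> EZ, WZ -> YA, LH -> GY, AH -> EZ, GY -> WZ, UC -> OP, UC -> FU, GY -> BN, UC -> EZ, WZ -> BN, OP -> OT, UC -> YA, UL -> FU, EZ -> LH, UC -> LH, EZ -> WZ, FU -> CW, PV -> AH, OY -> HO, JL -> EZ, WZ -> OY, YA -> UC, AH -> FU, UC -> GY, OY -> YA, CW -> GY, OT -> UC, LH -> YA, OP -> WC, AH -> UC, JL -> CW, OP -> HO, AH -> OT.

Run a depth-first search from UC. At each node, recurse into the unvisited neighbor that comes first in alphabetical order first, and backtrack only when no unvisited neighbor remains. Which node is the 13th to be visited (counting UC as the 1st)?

Visit UC
UC → EZ
EZ → LH
LH → GY
GY → BN
GY → WZ
WZ → AH
AH → FU
FU → CW
AH → OT
WZ → OY
OY → HO
HO → JL
JL → UL
OY → WC
OY → YA
YA → PV
PV → OP

Visit order: UC, EZ, LH, GY, BN, WZ, AH, FU, CW, OT, OY, HO, JL, UL, WC, YA, PV, OP

JL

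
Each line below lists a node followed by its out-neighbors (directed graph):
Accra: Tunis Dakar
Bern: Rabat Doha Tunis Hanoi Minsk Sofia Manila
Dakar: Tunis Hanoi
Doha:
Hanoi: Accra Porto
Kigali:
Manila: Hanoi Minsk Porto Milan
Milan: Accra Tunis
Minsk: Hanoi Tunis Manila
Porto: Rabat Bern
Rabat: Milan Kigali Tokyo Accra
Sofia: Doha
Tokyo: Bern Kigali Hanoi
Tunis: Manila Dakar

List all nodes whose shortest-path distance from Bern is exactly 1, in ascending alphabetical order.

Doha, Hanoi, Manila, Minsk, Rabat, Sofia, Tunis

Level 0: Bern
Level 1: Doha, Hanoi, Manila, Minsk, Rabat, Sofia, Tunis
Level 2: Accra, Dakar, Kigali, Milan, Porto, Tokyo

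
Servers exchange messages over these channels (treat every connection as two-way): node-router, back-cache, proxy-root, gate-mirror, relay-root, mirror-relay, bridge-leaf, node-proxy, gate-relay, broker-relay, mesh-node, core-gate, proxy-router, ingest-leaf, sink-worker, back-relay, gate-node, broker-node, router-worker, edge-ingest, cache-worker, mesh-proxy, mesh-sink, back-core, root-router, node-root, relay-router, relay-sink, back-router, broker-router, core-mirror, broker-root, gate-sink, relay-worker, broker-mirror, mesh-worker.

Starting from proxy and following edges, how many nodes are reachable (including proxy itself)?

BFS from proxy visits: proxy, mesh, node, root, router, sink, worker, broker, gate, relay, back, cache, mirror, core
Reachable nodes: 14 of 18 total.

14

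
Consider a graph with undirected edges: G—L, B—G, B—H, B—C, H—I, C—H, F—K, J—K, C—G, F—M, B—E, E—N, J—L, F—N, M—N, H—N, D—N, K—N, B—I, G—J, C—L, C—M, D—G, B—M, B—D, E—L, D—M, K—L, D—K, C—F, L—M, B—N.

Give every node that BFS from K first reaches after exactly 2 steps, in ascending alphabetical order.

Level 0: K
Level 1: D, F, J, L, N
Level 2: B, C, E, G, H, M
Level 3: I

B, C, E, G, H, M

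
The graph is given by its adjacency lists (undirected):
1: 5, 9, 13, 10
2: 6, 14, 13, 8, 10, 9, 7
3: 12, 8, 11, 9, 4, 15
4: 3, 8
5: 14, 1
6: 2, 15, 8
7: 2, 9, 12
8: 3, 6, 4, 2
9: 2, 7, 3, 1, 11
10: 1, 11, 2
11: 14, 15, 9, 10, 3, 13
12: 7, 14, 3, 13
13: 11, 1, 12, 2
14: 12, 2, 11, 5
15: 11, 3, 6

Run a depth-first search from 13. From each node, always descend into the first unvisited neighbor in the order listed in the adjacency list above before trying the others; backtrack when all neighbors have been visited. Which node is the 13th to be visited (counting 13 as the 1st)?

1

Visit 13
13 → 11
11 → 14
14 → 12
12 → 7
7 → 2
2 → 6
6 → 15
15 → 3
3 → 8
8 → 4
3 → 9
9 → 1
1 → 5
1 → 10

Visit order: 13, 11, 14, 12, 7, 2, 6, 15, 3, 8, 4, 9, 1, 5, 10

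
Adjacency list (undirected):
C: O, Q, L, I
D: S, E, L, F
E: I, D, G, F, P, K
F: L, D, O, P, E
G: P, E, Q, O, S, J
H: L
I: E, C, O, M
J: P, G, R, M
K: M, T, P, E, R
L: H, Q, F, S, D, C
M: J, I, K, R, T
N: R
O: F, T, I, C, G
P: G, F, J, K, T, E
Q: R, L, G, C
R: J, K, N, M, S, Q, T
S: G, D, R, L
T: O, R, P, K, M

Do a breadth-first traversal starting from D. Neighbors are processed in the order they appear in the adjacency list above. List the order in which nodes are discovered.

D → S → E → L → F → G → R → I → P → K → H → Q → C → O → J → N → M → T

Visit D; enqueue S, E, L, F → queue [S, E, L, F]
Visit S; enqueue G, R → queue [E, L, F, G, R]
Visit E; enqueue I, P, K → queue [L, F, G, R, I, P, K]
Visit L; enqueue H, Q, C → queue [F, G, R, I, P, K, H, Q, C]
Visit F; enqueue O → queue [G, R, I, P, K, H, Q, C, O]
Visit G; enqueue J → queue [R, I, P, K, H, Q, C, O, J]
Visit R; enqueue N, M, T → queue [I, P, K, H, Q, C, O, J, N, M, T]
Visit I → queue [P, K, H, Q, C, O, J, N, M, T]
Visit P → queue [K, H, Q, C, O, J, N, M, T]
Visit K → queue [H, Q, C, O, J, N, M, T]
Visit H → queue [Q, C, O, J, N, M, T]
Visit Q → queue [C, O, J, N, M, T]
Visit C → queue [O, J, N, M, T]
Visit O → queue [J, N, M, T]
Visit J → queue [N, M, T]
Visit N → queue [M, T]
Visit M → queue [T]
Visit T → queue []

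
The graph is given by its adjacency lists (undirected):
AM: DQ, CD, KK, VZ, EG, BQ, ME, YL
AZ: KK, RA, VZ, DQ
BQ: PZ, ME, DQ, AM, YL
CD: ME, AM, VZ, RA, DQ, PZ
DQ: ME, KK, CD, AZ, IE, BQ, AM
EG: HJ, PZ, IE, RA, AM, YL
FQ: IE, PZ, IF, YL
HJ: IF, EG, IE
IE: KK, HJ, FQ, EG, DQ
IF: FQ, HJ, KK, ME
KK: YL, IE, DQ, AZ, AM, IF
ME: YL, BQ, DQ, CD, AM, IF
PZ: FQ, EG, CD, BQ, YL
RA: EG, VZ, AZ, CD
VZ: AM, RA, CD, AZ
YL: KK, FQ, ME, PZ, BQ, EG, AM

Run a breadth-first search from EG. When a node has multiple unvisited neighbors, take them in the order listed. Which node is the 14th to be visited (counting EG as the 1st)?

Visit EG; enqueue HJ, PZ, IE, RA, AM, YL → queue [HJ, PZ, IE, RA, AM, YL]
Visit HJ; enqueue IF → queue [PZ, IE, RA, AM, YL, IF]
Visit PZ; enqueue FQ, CD, BQ → queue [IE, RA, AM, YL, IF, FQ, CD, BQ]
Visit IE; enqueue KK, DQ → queue [RA, AM, YL, IF, FQ, CD, BQ, KK, DQ]
Visit RA; enqueue VZ, AZ → queue [AM, YL, IF, FQ, CD, BQ, KK, DQ, VZ, AZ]
Visit AM; enqueue ME → queue [YL, IF, FQ, CD, BQ, KK, DQ, VZ, AZ, ME]
Visit YL → queue [IF, FQ, CD, BQ, KK, DQ, VZ, AZ, ME]
Visit IF → queue [FQ, CD, BQ, KK, DQ, VZ, AZ, ME]
Visit FQ → queue [CD, BQ, KK, DQ, VZ, AZ, ME]
Visit CD → queue [BQ, KK, DQ, VZ, AZ, ME]
Visit BQ → queue [KK, DQ, VZ, AZ, ME]
Visit KK → queue [DQ, VZ, AZ, ME]
Visit DQ → queue [VZ, AZ, ME]
Visit VZ → queue [AZ, ME]
Visit AZ → queue [ME]
Visit ME → queue []

Visit order: EG, HJ, PZ, IE, RA, AM, YL, IF, FQ, CD, BQ, KK, DQ, VZ, AZ, ME

VZ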